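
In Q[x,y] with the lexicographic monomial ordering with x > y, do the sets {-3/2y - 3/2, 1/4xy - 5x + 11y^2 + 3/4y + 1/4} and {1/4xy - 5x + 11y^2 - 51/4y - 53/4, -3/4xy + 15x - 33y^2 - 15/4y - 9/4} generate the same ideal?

Yes, the ideals are equal.

For a fixed monomial order, each ideal has a unique reduced Gröbner basis; comparing bases decides equality.
Buchberger on the first generating set:
f_1 = -3/2y - 3/2, LT = y.
f_2 = 1/4xy - 5x + 11y^2 + 3/4y + 1/4, LT = xy.

S(f_1,f_2): lcm = xy. S = 21x - 44y^2 - 3y - 1.
  leading term x: no divisor's leading term divides it; move 21x to the remainder.
  leading term y^2: subtract (88/3y)·f_1 from -44y^2 - 3y - 1 → 41y - 1
  leading term y: subtract (-82/3)·f_1 from 41y - 1 → -42
  leading term 1: no divisor's leading term divides it; move -42 to the remainder.
  remainder 21x - 42 ≠ 0; add g_3 = 21x - 42 to the basis.

The other S-polynomials (S(f_1,g_3), S(f_2,g_3)) all reduce to 0 modulo the current basis, so we have a Gröbner basis.
Inter-reduce: drop elements whose leading term is divisible by another's, tail-reduce, and make monic.
Reduced Gröbner basis: {x - 2, y + 1}.

Buchberger on the second generating set:
h_1 = 1/4xy - 5x + 11y^2 - 51/4y - 53/4, LT = xy.
h_2 = -3/4xy + 15x - 33y^2 - 15/4y - 9/4, LT = xy.

S(h_1,h_2): lcm = xy. S = -56y - 56.
  leading term y: no divisor's leading term divides it; move -56y to the remainder.
  leading term 1: no divisor's leading term divides it; move -56 to the remainder.
  remainder -56y - 56 ≠ 0; add k_3 = -56y - 56 to the basis.

S(h_1,k_3): lcm = xy. S = -21x + 44y^2 - 51y - 53.
  leading term x: no divisor's leading term divides it; move -21x to the remainder.
  leading term y^2: subtract (-11/14y)·k_3 from 44y^2 - 51y - 53 → -95y - 53
  leading term y: subtract (95/56)·k_3 from -95y - 53 → 42
  leading term 1: no divisor's leading term divides it; move 42 to the remainder.
  remainder -21x + 42 ≠ 0; add k_4 = -21x + 42 to the basis.

The other S-polynomials (S(h_2,k_3), S(h_1,k_4), S(h_2,k_4), S(k_3,k_4)) all reduce to 0 modulo the current basis, so we have a Gröbner basis.
Inter-reduce: drop elements whose leading term is divisible by another's, tail-reduce, and make monic.
Reduced Gröbner basis: {x - 2, y + 1}.

The two bases agree; hence the ideals are identical.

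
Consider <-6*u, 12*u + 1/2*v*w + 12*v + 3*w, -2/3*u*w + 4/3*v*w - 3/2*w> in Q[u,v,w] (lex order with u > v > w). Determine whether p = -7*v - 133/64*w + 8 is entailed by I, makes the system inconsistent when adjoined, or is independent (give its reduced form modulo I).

Adjoining -7*v - 133/64*w + 8 makes the ideal the whole ring: the system is inconsistent.

First compute the reduced Gröbner basis of I by Buchberger's algorithm.
f_1 = -6*u, LT = u.
f_2 = 12*u + 1/2*v*w + 12*v + 3*w, LT = u.
f_3 = -2/3*u*w + 4/3*v*w - 3/2*w, LT = u*w.

S(f_1,f_2): lcm = u. S = -1/24*v*w - v - 1/4*w.
  reduce S modulo (f_1, f_2, f_3):
  remainder -1/24*v*w - v - 1/4*w ≠ 0; add h_4 = -1/24*v*w - v - 1/4*w to the basis.

S(f_1,f_3): lcm = u*w. S = 2*v*w - 9/4*w.
  reduce S modulo (f_1, f_2, f_3, h_4):
  remainder -48*v - 57/4*w ≠ 0; add h_5 = -48*v - 57/4*w to the basis.

S(h_4,h_5): lcm = v*w. S = 24*v - 19/64*w**2 + 6*w.
  reduce S modulo (f_1, f_2, f_3, h_4, h_5):
  remainder -19/64*w**2 - 9/8*w ≠ 0; add h_6 = -19/64*w**2 - 9/8*w to the basis.

The other S-polynomials (S(f_2,f_3), S(f_1,h_4), S(f_2,h_4), S(f_3,h_4), S(f_1,h_5), S(f_2,h_5), S(f_3,h_5), S(f_1,h_6), S(f_2,h_6), S(f_3,h_6), S(h_4,h_6), S(h_5,h_6)) all reduce to 0 modulo the current basis, so we have a Gröbner basis.
Inter-reduce: drop elements whose leading term is divisible by another's, tail-reduce, and make monic.
Reduced Gröbner basis: {u, v + 19/64*w, w**2 + 72/19*w}.
Label its elements g_1 = u, g_2 = v + 19/64*w, g_3 = w**2 + 72/19*w.

Reduce p = -7*v - 133/64*w + 8 modulo G:
  leading term v: subtract (-7)·g_2 from -7*v - 133/64*w + 8 → 8
  leading term 1: no divisor's leading term divides it; move 8 to the remainder.
  normal form = 8.
The normal form is nonzero, so p ∉ I. Since p minus its normal form lies in I, I + (p) = I + (r) where r = 8; decide whether this ideal is the whole ring.
Here r = 8 is a nonzero constant, hence a unit: 1 ∈ I + (p), the Gröbner basis of I + (p) is {1}, and the enlarged system has no common solution — adjoining p is inconsistent.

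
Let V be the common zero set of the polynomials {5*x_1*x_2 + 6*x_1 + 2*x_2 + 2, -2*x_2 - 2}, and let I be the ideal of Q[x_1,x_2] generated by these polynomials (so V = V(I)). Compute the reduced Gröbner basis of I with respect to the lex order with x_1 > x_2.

G = {x_1, x_2 + 1}

f_1 = 5*x_1*x_2 + 6*x_1 + 2*x_2 + 2, LT = x_1*x_2.
f_2 = -2*x_2 - 2, LT = x_2.

S(f_1,f_2): lcm = x_1*x_2. S = 1/5*x_1 + 2/5*x_2 + 2/5.
  reduce S modulo (f_1, f_2):
  remainder 1/5*x_1 ≠ 0; add g_3 = 1/5*x_1 to the basis.

The other S-polynomials (S(f_1,g_3), S(f_2,g_3)) all reduce to 0 modulo the current basis, so we have a Gröbner basis.
Inter-reduce: drop elements whose leading term is divisible by another's, tail-reduce, and make monic.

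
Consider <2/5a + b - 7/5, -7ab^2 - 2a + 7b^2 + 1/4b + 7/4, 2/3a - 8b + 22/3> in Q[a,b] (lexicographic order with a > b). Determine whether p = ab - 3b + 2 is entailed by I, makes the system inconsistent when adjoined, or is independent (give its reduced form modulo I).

ab - 3b + 2 lies in I (it reduces to 0).

First compute the reduced Gröbner basis of I by Buchberger's algorithm.
f_1 = 2/5a + b - 7/5, LT = a.
f_2 = -7ab^2 - 2a + 7b^2 + 1/4b + 7/4, LT = ab^2.
f_3 = 2/3a - 8b + 22/3, LT = a.

S(f_1,f_2): lcm = ab^2. S = -2/7a + 5/2b^3 - 5/2b^2 + 1/28b + 1/4.
  reduce S modulo (f_1, f_2, f_3):
  remainder 5/2b^3 - 5/2b^2 + 3/4b - 3/4 ≠ 0; add h_4 = 5/2b^3 - 5/2b^2 + 3/4b - 3/4 to the basis.

S(f_1,f_3): lcm = a. S = 29/2b - 29/2.
  reduce S modulo (f_1, f_2, f_3, h_4):
  remainder 29/2b - 29/2 ≠ 0; add h_5 = 29/2b - 29/2 to the basis.

The other S-polynomials (S(f_2,f_3), S(f_1,h_4), S(f_2,h_4), S(f_3,h_4), S(f_1,h_5), S(f_2,h_5), S(f_3,h_5), S(h_4,h_5)) all reduce to 0 modulo the current basis, so we have a Gröbner basis.
Inter-reduce: drop elements whose leading term is divisible by another's, tail-reduce, and make monic.
Reduced Gröbner basis: {a - 1, b - 1}.
Label its elements g_1 = a - 1, g_2 = b - 1.

Reduce p = ab - 3b + 2 modulo G:
  leading term ab: subtract (b)·g_1 from ab - 3b + 2 → -2b + 2
  leading term b: subtract (-2)·g_2 from -2b + 2 → 0
  normal form = 0.
Since the normal form is 0, p ∈ I.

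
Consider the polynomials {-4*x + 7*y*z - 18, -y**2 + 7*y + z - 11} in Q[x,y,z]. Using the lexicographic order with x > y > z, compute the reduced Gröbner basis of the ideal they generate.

f_1 = -4*x + 7*y*z - 18, LT = x.
f_2 = -y**2 + 7*y + z - 11, LT = y**2.

The S-polynomials (S(f_1,f_2)) all reduce to 0 modulo the current basis, so we have a Gröbner basis.

G = {x - 7/4*y*z + 9/2, y**2 - 7*y - z + 11}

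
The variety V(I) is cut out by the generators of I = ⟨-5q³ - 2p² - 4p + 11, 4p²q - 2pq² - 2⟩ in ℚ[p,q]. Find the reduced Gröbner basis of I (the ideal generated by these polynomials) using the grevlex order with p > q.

f_1 = -5q³ - 2p² - 4p + 11, LT = q³.
f_2 = 4p²q - 2pq² - 2, LT = p²q.

S(f_1,f_2): lcm = p²q³. S = ½pq⁴ + ⅖p⁴ + ⅘p³ - 11/5p² + ½q².
  reduce S modulo (f_1, f_2):
  remainder ⅖p⁴ + 41/50p³ - ⅕pq² - 54/25p² + 11/10pq + ½q² - 21/100p - 1/20q - ⅕ ≠ 0; add g_3 = ⅖p⁴ + 41/50p³ - ⅕pq² - 54/25p² + 11/10pq + ½q² - 21/100p - 1/20q - ⅕ to the basis.

The other S-polynomials (S(f_1,g_3), S(f_2,g_3)) all reduce to 0 modulo the current basis, so we have a Gröbner basis.

G = {p⁴ + 41/20p³ - ½pq² - 27/5p² + 11/4pq + 5/4q² - 21/40p - ⅛q - ½, p²q - ½pq² - ½, q³ + ⅖p² + ⅘p - 11/5}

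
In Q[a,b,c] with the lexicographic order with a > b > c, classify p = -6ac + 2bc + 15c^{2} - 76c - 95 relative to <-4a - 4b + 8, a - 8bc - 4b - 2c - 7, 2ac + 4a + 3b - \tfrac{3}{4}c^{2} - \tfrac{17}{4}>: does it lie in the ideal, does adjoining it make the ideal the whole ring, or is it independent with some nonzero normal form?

-6ac + 2bc + 15c^{2} - 76c - 95 lies in I (it reduces to 0).

First compute the reduced Gröbner basis of I by Buchberger's algorithm.
f_1 = -4a - 4b + 8, LT = a.
f_2 = a - 8bc - 4b - 2c - 7, LT = a.
f_3 = 2ac + 4a + 3b - \tfrac{3}{4}c^{2} - \tfrac{17}{4}, LT = ac.

S(f_1,f_2): lcm = a. S = 8bc + 5b + 2c + 5.
  reduce S modulo (f_1, f_2, f_3):
  remainder 8bc + 5b + 2c + 5 ≠ 0; add h_4 = 8bc + 5b + 2c + 5 to the basis.

S(f_1,f_3): lcm = ac. S = -2a + bc - \tfrac{3}{2}b + \tfrac{3}{8}c^{2} - 2c + \tfrac{17}{8}.
  reduce S modulo (f_1, f_2, f_3, h_4):
  remainder -\tfrac{1}{8}b + \tfrac{3}{8}c^{2} - \tfrac{9}{4}c - \tfrac{5}{2} ≠ 0; add h_5 = -\tfrac{1}{8}b + \tfrac{3}{8}c^{2} - \tfrac{9}{4}c - \tfrac{5}{2} to the basis.

S(h_4,h_5): lcm = bc. S = \tfrac{5}{8}b + 3c^{3} - 18c^{2} - \tfrac{79}{4}c + \tfrac{5}{8}.
  reduce S modulo (f_1, f_2, f_3, h_4, h_5):
  remainder 3c^{3} - \tfrac{129}{8}c^{2} - 31c - \tfrac{95}{8} ≠ 0; add h_6 = 3c^{3} - \tfrac{129}{8}c^{2} - 31c - \tfrac{95}{8} to the basis.

The other S-polynomials (S(f_2,f_3), S(f_1,h_4), S(f_2,h_4), S(f_3,h_4), S(f_1,h_5), S(f_2,h_5), S(f_3,h_5), S(f_1,h_6), S(f_2,h_6), S(f_3,h_6), S(h_4,h_6), S(h_5,h_6)) all reduce to 0 modulo the current basis, so we have a Gröbner basis.
Inter-reduce: drop elements whose leading term is divisible by another's, tail-reduce, and make monic.
Reduced Gröbner basis: {a + 3c^{2} - 18c - 22, b - 3c^{2} + 18c + 20, c^{3} - \tfrac{43}{8}c^{2} - \tfrac{31}{3}c - \tfrac{95}{24}}.
Label its elements g_1 = a + 3c^{2} - 18c - 22, g_2 = b - 3c^{2} + 18c + 20, g_3 = c^{3} - \tfrac{43}{8}c^{2} - \tfrac{31}{3}c - \tfrac{95}{24}.

Reduce p = -6ac + 2bc + 15c^{2} - 76c - 95 modulo G:
  leading term ac: subtract (-6c)·g_1 from -6ac + 2bc + 15c^{2} - 76c - 95 → 2bc + 18c^{3} - 93c^{2} - 208c - 95
  leading term bc: subtract (2c)·g_2 from 2bc + 18c^{3} - 93c^{2} - 208c - 95 → 24c^{3} - 129c^{2} - 248c - 95
  leading term c^{3}: subtract (24)·g_3 from 24c^{3} - 129c^{2} - 248c - 95 → 0
  normal form = 0.
Since the normal form is 0, p ∈ I.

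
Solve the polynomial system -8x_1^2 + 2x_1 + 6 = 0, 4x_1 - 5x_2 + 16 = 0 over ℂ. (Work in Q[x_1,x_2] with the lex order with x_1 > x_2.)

Compute a lex Gröbner basis by Buchberger's algorithm.
f_1 = -8x_1^2 + 2x_1 + 6, LT = x_1^2.
f_2 = 4x_1 - 5x_2 + 16, LT = x_1.

S(f_1,f_2): lcm = x_1^2. S = 5/4x_1x_2 - 17/4x_1 - 3/4.
  reduce S modulo (f_1, f_2):
  remainder 25/16x_2^2 - 165/16x_2 + 65/4 ≠ 0; add h_3 = 25/16x_2^2 - 165/16x_2 + 65/4 to the basis.

The other S-polynomials (S(f_1,h_3), S(f_2,h_3)) all reduce to 0 modulo the current basis, so we have a Gröbner basis.
Inter-reduce: drop elements whose leading term is divisible by another's, tail-reduce, and make monic.
Reduced Gröbner basis: {x_1 - 5/4x_2 + 4, x_2^2 - 33/5x_2 + 52/5}.

Elimination: the polynomial x_2^2 - 33/5x_2 + 52/5 lies in the elimination ideal for x_2, so x_2 ∈ {13/5, 4}. For each such x_2, the remaining basis elements (now univariate) give the rest of the solution.
  x_2 = 13/5: the earlier basis element becomes x_1 + 3/4 = 0, giving x_1 = -3/4 — point (-3/4, 13/5).
  x_2 = 4: the earlier basis element becomes x_1 - 1 = 0, giving x_1 = 1 — point (1, 4).

{(-3/4, 13/5), (1, 4)}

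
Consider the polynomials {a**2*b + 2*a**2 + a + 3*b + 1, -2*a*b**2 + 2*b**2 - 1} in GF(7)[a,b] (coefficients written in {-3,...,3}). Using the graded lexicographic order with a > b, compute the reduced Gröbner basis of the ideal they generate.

f_1 = a**2*b + 2*a**2 + a + 3*b + 1, LT = a**2*b.
f_2 = -2*a*b**2 + 2*b**2 - 1, LT = a*b**2.

S(f_1,f_2): lcm = a**2*b**2. S = 2*a**2*b + a*b**2 + a*b + 3*b**2 + 3*a + b.
  reduce S modulo (f_1, f_2):
  remainder 3*a**2 + a*b - 3*b**2 + a + 2*b + 1 ≠ 0; add g_3 = 3*a**2 + a*b - 3*b**2 + a + 2*b + 1 to the basis.

S(f_1,g_3): lcm = a**2*b. S = 2*a*b**2 + b**3 + 2*a**2 + 2*a*b - 3*b**2 + a - 2*b + 1.
  reduce S modulo (f_1, f_2, g_3):
  remainder b**3 - a*b + b**2 - 2*a - b - 3 ≠ 0; add g_4 = b**3 - a*b + b**2 - 2*a - b - 3 to the basis.

The other S-polynomials (S(f_2,g_3), S(f_1,g_4), S(f_2,g_4), S(g_3,g_4)) all reduce to 0 modulo the current basis, so we have a Gröbner basis.
Inter-reduce: drop elements whose leading term is divisible by another's, tail-reduce, and make monic.

G = {a*b**2 - b**2 - 3, b**3 - a*b + b**2 - 2*a - b - 3, a**2 - 2*a*b - b**2 - 2*a + 3*b - 2}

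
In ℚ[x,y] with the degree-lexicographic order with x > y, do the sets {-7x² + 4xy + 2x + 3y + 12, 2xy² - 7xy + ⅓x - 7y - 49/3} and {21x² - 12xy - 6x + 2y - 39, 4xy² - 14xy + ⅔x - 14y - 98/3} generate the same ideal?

Equality of ideals is decidable: compute both reduced Gröbner bases (unique for the ordering) and check whether they agree.
Buchberger on the first generating set:
f_1 = -7x² + 4xy + 2x + 3y + 12, LT = x².
f_2 = 2xy² - 7xy + ⅓x - 7y - 49/3, LT = xy².

S(f_1,f_2): lcm = x²y². S = -4/7xy³ + 7/2x²y - 2/7xy² - 3/7y³ - ⅙x² + 7/2xy - 12/7y² + 49/6x.
  leading term xy³: subtract (-2/7y)·f_2 from -4/7xy³ + 7/2x²y - 2/7xy² - 3/7y³ - ⅙x² + 7/2xy - 12/7y² + 49/6x → 7/2x²y - 16/7xy² - 3/7y³ - ⅙x² + 151/42xy - 26/7y² + 49/6x - 14/3y
  leading term x²y: subtract (-½y)·f_1 from 7/2x²y - 16/7xy² - 3/7y³ - ⅙x² + 151/42xy - 26/7y² + 49/6x - 14/3y → -2/7xy² - 3/7y³ - ⅙x² + 193/42xy - 31/14y² + 49/6x + 4/3y
  leading term xy²: subtract (-1/7)·f_2 from -2/7xy² - 3/7y³ - ⅙x² + 193/42xy - 31/14y² + 49/6x + 4/3y → -3/7y³ - ⅙x² + 151/42xy - 31/14y² + 115/14x + ⅓y - 7/3
  leading term y³: no divisor's leading term divides it; move -3/7y³ to the remainder.
  leading term x²: subtract (1/42)·f_1 from -⅙x² + 151/42xy - 31/14y² + 115/14x + ⅓y - 7/3 → 7/2xy - 31/14y² + 49/6x + 11/42y - 55/21
  leading term xy: no divisor's leading term divides it; move 7/2xy to the remainder.
  leading term y²: no divisor's leading term divides it; move -31/14y² to the remainder.
  leading term x: no divisor's leading term divides it; move 49/6x to the remainder.
  leading term y: no divisor's leading term divides it; move 11/42y to the remainder.
  leading term 1: no divisor's leading term divides it; move -55/21 to the remainder.
  remainder -3/7y³ + 7/2xy - 31/14y² + 49/6x + 11/42y - 55/21 ≠ 0; add g_3 = -3/7y³ + 7/2xy - 31/14y² + 49/6x + 11/42y - 55/21 to the basis.

S(f_1,g_3): leading monomials are coprime, so the S-polynomial reduces to 0 (Buchberger's first criterion).
S(f_2,g_3): lcm = xy³. S = 49/6x²y - 26/3xy² + 343/18x² + 7/9xy - 7/2y² - 55/9x - 49/6y.
  leading term x²y: subtract (-7/6y)·f_1 from 49/6x²y - 26/3xy² + 343/18x² + 7/9xy - 7/2y² - 55/9x - 49/6y → -4xy² + 343/18x² + 28/9xy - 55/9x + 35/6y
  leading term xy²: subtract (-2)·f_2 from -4xy² + 343/18x² + 28/9xy - 55/9x + 35/6y → 343/18x² - 98/9xy - 49/9x - 49/6y - 98/3
  leading term x²: subtract (-49/18)·f_1 from 343/18x² - 98/9xy - 49/9x - 49/6y - 98/3 → 0
  remainder 0.

Every S-polynomial of the final basis reduces to 0, so we have a Gröbner basis.
Inter-reduce: drop elements whose leading term is divisible by another's, tail-reduce, and make monic.
Reduced Gröbner basis: {xy² - 7/2xy + ⅙x - 7/2y - 49/6, y³ - 49/6xy + 31/6y² - 343/18x - 11/18y + 55/9, x² - 4/7xy - 2/7x - 3/7y - 12/7}.

Buchberger on the second generating set:
h_1 = 21x² - 12xy - 6x + 2y - 39, LT = x².
h_2 = 4xy² - 14xy + ⅔x - 14y - 98/3, LT = xy².

S(h_1,h_2): lcm = x²y². S = -4/7xy³ + 7/2x²y - 2/7xy² + 2/21y³ - ⅙x² + 7/2xy - 13/7y² + 49/6x.
  leading term xy³: subtract (-1/7y)·h_2 from -4/7xy³ + 7/2x²y - 2/7xy² + 2/21y³ - ⅙x² + 7/2xy - 13/7y² + 49/6x → 7/2x²y - 16/7xy² + 2/21y³ - ⅙x² + 151/42xy - 27/7y² + 49/6x - 14/3y
  leading term x²y: subtract (⅙y)·h_1 from 7/2x²y - 16/7xy² + 2/21y³ - ⅙x² + 151/42xy - 27/7y² + 49/6x - 14/3y → -2/7xy² + 2/21y³ - ⅙x² + 193/42xy - 88/21y² + 49/6x + 11/6y
  leading term xy²: subtract (-1/14)·h_2 from -2/7xy² + 2/21y³ - ⅙x² + 193/42xy - 88/21y² + 49/6x + 11/6y → 2/21y³ - ⅙x² + 151/42xy - 88/21y² + 115/14x + ⅚y - 7/3
  leading term y³: no divisor's leading term divides it; move 2/21y³ to the remainder.
  leading term x²: subtract (-1/126)·h_1 from -⅙x² + 151/42xy - 88/21y² + 115/14x + ⅚y - 7/3 → 7/2xy - 88/21y² + 49/6x + 107/126y - 37/14
  leading term xy: no divisor's leading term divides it; move 7/2xy to the remainder.
  leading term y²: no divisor's leading term divides it; move -88/21y² to the remainder.
  leading term x: no divisor's leading term divides it; move 49/6x to the remainder.
  leading term y: no divisor's leading term divides it; move 107/126y to the remainder.
  leading term 1: no divisor's leading term divides it; move -37/14 to the remainder.
  remainder 2/21y³ + 7/2xy - 88/21y² + 49/6x + 107/126y - 37/14 ≠ 0; add k_3 = 2/21y³ + 7/2xy - 88/21y² + 49/6x + 107/126y - 37/14 to the basis.

S(h_1,k_3): leading monomials are coprime, so the S-polynomial reduces to 0 (Buchberger's first criterion).
S(h_2,k_3): lcm = xy³. S = -147/4x²y + 81/2xy² - 343/4x² - 35/4xy - 7/2y² + 111/4x - 49/6y.
  leading term x²y: subtract (-7/4y)·h_1 from -147/4x²y + 81/2xy² - 343/4x² - 35/4xy - 7/2y² + 111/4x - 49/6y → 39/2xy² - 343/4x² - 77/4xy + 111/4x - 917/12y
  leading term xy²: subtract (39/8)·h_2 from 39/2xy² - 343/4x² - 77/4xy + 111/4x - 917/12y → -343/4x² + 49xy + 49/2x - 49/6y + 637/4
  leading term x²: subtract (-49/12)·h_1 from -343/4x² + 49xy + 49/2x - 49/6y + 637/4 → 0
  remainder 0.

Every S-polynomial of the final basis reduces to 0, so we have a Gröbner basis.
Inter-reduce: drop elements whose leading term is divisible by another's, tail-reduce, and make monic.
Reduced Gröbner basis: {xy² - 7/2xy + ⅙x - 7/2y - 49/6, y³ + 147/4xy - 44y² + 343/4x + 107/12y - 111/4, x² - 4/7xy - 2/7x + 2/21y - 13/7}.

The bases are distinct; the ideals are different.

No, the ideals differ.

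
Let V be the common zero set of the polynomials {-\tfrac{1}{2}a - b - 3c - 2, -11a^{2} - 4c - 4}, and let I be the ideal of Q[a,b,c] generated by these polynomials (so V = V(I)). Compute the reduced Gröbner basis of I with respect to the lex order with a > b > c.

G = {a + 2b + 6c + 4, b^{2} + 6bc + 4b + 9c^{2} + \tfrac{133}{11}c + \tfrac{45}{11}}

This is the nonlinear analogue of row-reducing a linear system.

f_1 = -\tfrac{1}{2}a - b - 3c - 2, LT = a.
f_2 = -11a^{2} - 4c - 4, LT = a^{2}.

S(f_1,f_2): lcm = a^{2}. S = 2ab + 6ac + 4a - \tfrac{4}{11}c - \tfrac{4}{11}.
  leading term ab: subtract (-4b)·f_1 from 2ab + 6ac + 4a - \tfrac{4}{11}c - \tfrac{4}{11} → 6ac + 4a - 4b^{2} - 12bc - 8b - \tfrac{4}{11}c - \tfrac{4}{11}
  leading term ac: subtract (-12c)·f_1 from 6ac + 4a - 4b^{2} - 12bc - 8b - \tfrac{4}{11}c - \tfrac{4}{11} → 4a - 4b^{2} - 24bc - 8b - 36c^{2} - \tfrac{268}{11}c - \tfrac{4}{11}
  leading term a: subtract (-8)·f_1 from 4a - 4b^{2} - 24bc - 8b - 36c^{2} - \tfrac{268}{11}c - \tfrac{4}{11} → -4b^{2} - 24bc - 16b - 36c^{2} - \tfrac{532}{11}c - \tfrac{180}{11}
  leading term b^{2}: no divisor's leading term divides it; move -4b^{2} to the remainder.
  leading term bc: no divisor's leading term divides it; move -24bc to the remainder.
  leading term b: no divisor's leading term divides it; move -16b to the remainder.
  leading term c^{2}: no divisor's leading term divides it; move -36c^{2} to the remainder.
  leading term c: no divisor's leading term divides it; move -\tfrac{532}{11}c to the remainder.
  leading term 1: no divisor's leading term divides it; move -\tfrac{180}{11} to the remainder.
  remainder -4b^{2} - 24bc - 16b - 36c^{2} - \tfrac{532}{11}c - \tfrac{180}{11} ≠ 0; add g_3 = -4b^{2} - 24bc - 16b - 36c^{2} - \tfrac{532}{11}c - \tfrac{180}{11} to the basis.

The other S-polynomials (S(f_1,g_3), S(f_2,g_3)) all reduce to 0 modulo the current basis, so we have a Gröbner basis.
Inter-reduce: drop elements whose leading term is divisible by another's, tail-reduce, and make monic.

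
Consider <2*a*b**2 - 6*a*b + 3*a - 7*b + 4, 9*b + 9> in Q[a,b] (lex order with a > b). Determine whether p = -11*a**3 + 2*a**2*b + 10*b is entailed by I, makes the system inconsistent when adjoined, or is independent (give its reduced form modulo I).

Adjoining -11*a**3 + 2*a**2*b + 10*b makes the ideal the whole ring: the system is inconsistent.

First compute the reduced Gröbner basis of I by Buchberger's algorithm.
f_1 = 2*a*b**2 - 6*a*b + 3*a - 7*b + 4, LT = a*b**2.
f_2 = 9*b + 9, LT = b.

S(f_1,f_2): lcm = a*b**2. S = -4*a*b + 3/2*a - 7/2*b + 2.
  leading term a*b: subtract (-4/9*a)·f_2 from -4*a*b + 3/2*a - 7/2*b + 2 → 11/2*a - 7/2*b + 2
  leading term a: no divisor's leading term divides it; move 11/2*a to the remainder.
  leading term b: subtract (-7/18)·f_2 from -7/2*b + 2 → 11/2
  leading term 1: no divisor's leading term divides it; move 11/2 to the remainder.
  remainder 11/2*a + 11/2 ≠ 0; add h_3 = 11/2*a + 11/2 to the basis.

S(f_1,h_3): lcm = a*b**2. S = -3*a*b + 3/2*a - b**2 - 7/2*b + 2.
  leading term a*b: subtract (-1/3*a)·f_2 from -3*a*b + 3/2*a - b**2 - 7/2*b + 2 → 9/2*a - b**2 - 7/2*b + 2
  leading term a: subtract (9/11)·h_3 from 9/2*a - b**2 - 7/2*b + 2 → -b**2 - 7/2*b - 5/2
  leading term b**2: subtract (-1/9*b)·f_2 from -b**2 - 7/2*b - 5/2 → -5/2*b - 5/2
  leading term b: subtract (-5/18)·f_2 from -5/2*b - 5/2 → 0
  remainder 0.

S(f_2,h_3): leading monomials are coprime, so the S-polynomial reduces to 0 (Buchberger's first criterion).
Every S-polynomial of the final basis reduces to 0, so we have a Gröbner basis.
Inter-reduce: drop elements whose leading term is divisible by another's, tail-reduce, and make monic.
Reduced Gröbner basis: {a + 1, b + 1}.
Label its elements g_1 = a + 1, g_2 = b + 1.

Reduce p = -11*a**3 + 2*a**2*b + 10*b modulo G:
  leading term a**3: subtract (-11*a**2)·g_1 from -11*a**3 + 2*a**2*b + 10*b → 2*a**2*b + 11*a**2 + 10*b
  leading term a**2*b: subtract (2*a*b)·g_1 from 2*a**2*b + 11*a**2 + 10*b → 11*a**2 - 2*a*b + 10*b
  leading term a**2: subtract (11*a)·g_1 from 11*a**2 - 2*a*b + 10*b → -2*a*b - 11*a + 10*b
  leading term a*b: subtract (-2*b)·g_1 from -2*a*b - 11*a + 10*b → -11*a + 12*b
  leading term a: subtract (-11)·g_1 from -11*a + 12*b → 12*b + 11
  leading term b: subtract (12)·g_2 from 12*b + 11 → -1
  leading term 1: no divisor's leading term divides it; move -1 to the remainder.
  normal form = -1.
The normal form is nonzero, so p ∉ I. Since p minus its normal form lies in I, I + (p) = I + (r) where r = -1; decide whether this ideal is the whole ring.
Here r = -1 is a nonzero constant, hence a unit: 1 ∈ I + (p), the Gröbner basis of I + (p) is {1}, and the enlarged system has no common solution — adjoining p is inconsistent.

The remainder on division by a Gröbner basis is unique — it is the normal form.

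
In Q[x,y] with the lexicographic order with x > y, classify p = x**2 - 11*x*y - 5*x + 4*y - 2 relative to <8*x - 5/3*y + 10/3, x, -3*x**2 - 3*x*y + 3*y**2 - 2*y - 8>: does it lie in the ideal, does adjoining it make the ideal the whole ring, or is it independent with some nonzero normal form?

First compute the reduced Gröbner basis of I by Buchberger's algorithm.
f_1 = 8*x - 5/3*y + 10/3, LT = x.
f_2 = x, LT = x.
f_3 = -3*x**2 - 3*x*y + 3*y**2 - 2*y - 8, LT = x**2.

S(f_1,f_2): lcm = x. S = -5/24*y + 5/12.
  reduce S modulo (f_1, f_2, f_3):
  remainder -5/24*y + 5/12 ≠ 0; add h_4 = -5/24*y + 5/12 to the basis.

The other S-polynomials (S(f_1,f_3), S(f_2,f_3), S(f_1,h_4), S(f_2,h_4), S(f_3,h_4)) all reduce to 0 modulo the current basis, so we have a Gröbner basis.
Inter-reduce: drop elements whose leading term is divisible by another's, tail-reduce, and make monic.
Reduced Gröbner basis: {x, y - 2}.
Label its elements g_1 = x, g_2 = y - 2.

Reduce p = x**2 - 11*x*y - 5*x + 4*y - 2 modulo G:
  leading term x**2: subtract (x)·g_1 from x**2 - 11*x*y - 5*x + 4*y - 2 → -11*x*y - 5*x + 4*y - 2
  leading term x*y: subtract (-11*y)·g_1 from -11*x*y - 5*x + 4*y - 2 → -5*x + 4*y - 2
  leading term x: subtract (-5)·g_1 from -5*x + 4*y - 2 → 4*y - 2
  leading term y: subtract (4)·g_2 from 4*y - 2 → 6
  leading term 1: no divisor's leading term divides it; move 6 to the remainder.
  normal form = 6.
The normal form is nonzero, so p ∉ I. Since p minus its normal form lies in I, I + (p) = I + (r) where r = 6; decide whether this ideal is the whole ring.
Here r = 6 is a nonzero constant, hence a unit: 1 ∈ I + (p), the Gröbner basis of I + (p) is {1}, and the enlarged system has no common solution — adjoining p is inconsistent.

Adjoining x**2 - 11*x*y - 5*x + 4*y - 2 makes the ideal the whole ring: the system is inconsistent.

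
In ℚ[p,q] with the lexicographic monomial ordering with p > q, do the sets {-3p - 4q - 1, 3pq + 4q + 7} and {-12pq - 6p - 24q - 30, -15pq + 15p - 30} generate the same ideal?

For a fixed monomial order, each ideal has a unique reduced Gröbner basis; comparing bases decides equality.
Buchberger on the first generating set:
f_1 = -3p - 4q - 1, LT = p.
f_2 = 3pq + 4q + 7, LT = pq.

S(f_1,f_2): lcm = pq. S = 4/3q² - q - 7/3.
  reduce S modulo (f_1, f_2):
  remainder 4/3q² - q - 7/3 ≠ 0; add g_3 = 4/3q² - q - 7/3 to the basis.

The other S-polynomials (S(f_1,g_3), S(f_2,g_3)) all reduce to 0 modulo the current basis, so we have a Gröbner basis.
Inter-reduce: drop elements whose leading term is divisible by another's, tail-reduce, and make monic.
Reduced Gröbner basis: {p + 4/3q + ⅓, q² - ¾q - 7/4}.

Buchberger on the second generating set:
h_1 = -12pq - 6p - 24q - 30, LT = pq.
h_2 = -15pq + 15p - 30, LT = pq.

S(h_1,h_2): lcm = pq. S = 3/2p + 2q + ½.
  reduce S modulo (h_1, h_2):
  remainder 3/2p + 2q + ½ ≠ 0; add k_3 = 3/2p + 2q + ½ to the basis.

S(h_1,k_3): lcm = pq. S = ½p - 4/3q² + 5/3q + 5/2.
  reduce S modulo (h_1, h_2, k_3):
  remainder -4/3q² + q + 7/3 ≠ 0; add k_4 = -4/3q² + q + 7/3 to the basis.

The other S-polynomials (S(h_2,k_3), S(h_1,k_4), S(h_2,k_4), S(k_3,k_4)) all reduce to 0 modulo the current basis, so we have a Gröbner basis.
Inter-reduce: drop elements whose leading term is divisible by another's, tail-reduce, and make monic.
Reduced Gröbner basis: {p + 4/3q + ⅓, q² - ¾q - 7/4}.

The two bases agree; hence the ideals are identical.

Yes, the ideals are equal.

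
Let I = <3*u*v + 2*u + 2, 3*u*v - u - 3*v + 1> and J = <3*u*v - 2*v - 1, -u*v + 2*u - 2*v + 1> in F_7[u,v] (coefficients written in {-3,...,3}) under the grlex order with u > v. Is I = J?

Yes, the ideals are equal.

Equality of ideals is decidable: compute both reduced Gröbner bases (unique for the ordering) and check whether they agree.
Buchberger on the first generating set:
f_1 = 3*u*v + 2*u + 2, LT = u*v.
f_2 = 3*u*v - u - 3*v + 1, LT = u*v.

S(f_1,f_2): lcm = u*v. S = u + v - 2.
  leading term u: no divisor's leading term divides it; move u to the remainder.
  leading term v: no divisor's leading term divides it; move v to the remainder.
  leading term 1: no divisor's leading term divides it; move -2 to the remainder.
  remainder u + v - 2 ≠ 0; add g_3 = u + v - 2 to the basis.

S(f_1,g_3): lcm = u*v. S = -v**2 + 3*u + 2*v + 3.
  leading term v**2: no divisor's leading term divides it; move -v**2 to the remainder.
  leading term u: subtract (3)·g_3 from 3*u + 2*v + 3 → -v + 2
  leading term v: no divisor's leading term divides it; move -v to the remainder.
  leading term 1: no divisor's leading term divides it; move 2 to the remainder.
  remainder -v**2 - v + 2 ≠ 0; add g_4 = -v**2 - v + 2 to the basis.

The other S-polynomials (S(f_2,g_3), S(f_1,g_4), S(f_2,g_4), S(g_3,g_4)) all reduce to 0 modulo the current basis, so we have a Gröbner basis.
Inter-reduce: drop elements whose leading term is divisible by another's, tail-reduce, and make monic.
Reduced Gröbner basis: {v**2 + v - 2, u + v - 2}.

Buchberger on the second generating set:
h_1 = 3*u*v - 2*v - 1, LT = u*v.
h_2 = -u*v + 2*u - 2*v + 1, LT = u*v.

S(h_1,h_2): lcm = u*v. S = 2*u + 2*v + 3.
  leading term u: no divisor's leading term divides it; move 2*u to the remainder.
  leading term v: no divisor's leading term divides it; move 2*v to the remainder.
  leading term 1: no divisor's leading term divides it; move 3 to the remainder.
  remainder 2*u + 2*v + 3 ≠ 0; add k_3 = 2*u + 2*v + 3 to the basis.

S(h_1,k_3): lcm = u*v. S = -v**2 - v + 2.
  leading term v**2: no divisor's leading term divides it; move -v**2 to the remainder.
  leading term v: no divisor's leading term divides it; move -v to the remainder.
  leading term 1: no divisor's leading term divides it; move 2 to the remainder.
  remainder -v**2 - v + 2 ≠ 0; add k_4 = -v**2 - v + 2 to the basis.

The other S-polynomials (S(h_2,k_3), S(h_1,k_4), S(h_2,k_4), S(k_3,k_4)) all reduce to 0 modulo the current basis, so we have a Gröbner basis.
Inter-reduce: drop elements whose leading term is divisible by another's, tail-reduce, and make monic.
Reduced Gröbner basis: {v**2 + v - 2, u + v - 2}.

These coincide, so the ideals are equal.
The same test decides containment: I ⊆ J iff every generator of I reduces to 0 modulo a Gröbner basis of J.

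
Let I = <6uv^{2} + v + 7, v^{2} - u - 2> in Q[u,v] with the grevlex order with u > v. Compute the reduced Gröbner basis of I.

G = {u^{2} + 2u + \tfrac{1}{6}v + \tfrac{7}{6}, v^{2} - u - 2}

The reduced Gröbner basis is the canonical form of the ideal for this ordering.

f_1 = 6uv^{2} + v + 7, LT = uv^{2}.
f_2 = v^{2} - u - 2, LT = v^{2}.

S(f_1,f_2): lcm = uv^{2}. S = u^{2} + 2u + \tfrac{1}{6}v + \tfrac{7}{6}.
  reduce S modulo (f_1, f_2):
  remainder u^{2} + 2u + \tfrac{1}{6}v + \tfrac{7}{6} ≠ 0; add g_3 = u^{2} + 2u + \tfrac{1}{6}v + \tfrac{7}{6} to the basis.

The other S-polynomials (S(f_1,g_3), S(f_2,g_3)) all reduce to 0 modulo the current basis, so we have a Gröbner basis.
Inter-reduce: drop elements whose leading term is divisible by another's, tail-reduce, and make monic.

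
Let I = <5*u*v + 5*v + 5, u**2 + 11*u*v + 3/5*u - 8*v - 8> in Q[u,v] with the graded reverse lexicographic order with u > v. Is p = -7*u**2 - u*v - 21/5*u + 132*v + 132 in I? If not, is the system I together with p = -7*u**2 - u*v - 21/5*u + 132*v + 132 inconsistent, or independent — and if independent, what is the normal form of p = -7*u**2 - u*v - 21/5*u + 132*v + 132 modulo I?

-7*u**2 - u*v - 21/5*u + 132*v + 132 lies in I (it reduces to 0).

First compute the reduced Gröbner basis of I by Buchberger's algorithm.
f_1 = 5*u*v + 5*v + 5, LT = u*v.
f_2 = u**2 + 11*u*v + 3/5*u - 8*v - 8, LT = u**2.

S(f_1,f_2): lcm = u**2*v. S = -11*u*v**2 + 2/5*u*v + 8*v**2 + u + 8*v.
  reduce S modulo (f_1, f_2):
  remainder 19*v**2 + u + 93/5*v - 2/5 ≠ 0; add h_3 = 19*v**2 + u + 93/5*v - 2/5 to the basis.

The other S-polynomials (S(f_1,h_3), S(f_2,h_3)) all reduce to 0 modulo the current basis, so we have a Gröbner basis.
Inter-reduce: drop elements whose leading term is divisible by another's, tail-reduce, and make monic.
Reduced Gröbner basis: {u**2 + 3/5*u - 19*v - 19, u*v + v + 1, v**2 + 1/19*u + 93/95*v - 2/95}.
Label its elements g_1 = u**2 + 3/5*u - 19*v - 19, g_2 = u*v + v + 1, g_3 = v**2 + 1/19*u + 93/95*v - 2/95.

Reduce p = -7*u**2 - u*v - 21/5*u + 132*v + 132 modulo G:
  leading term u**2: subtract (-7)·g_1 from -7*u**2 - u*v - 21/5*u + 132*v + 132 → -u*v - v - 1
  leading term u*v: subtract (-1)·g_2 from -u*v - v - 1 → 0
  normal form = 0.
Since the normal form is 0, p ∈ I.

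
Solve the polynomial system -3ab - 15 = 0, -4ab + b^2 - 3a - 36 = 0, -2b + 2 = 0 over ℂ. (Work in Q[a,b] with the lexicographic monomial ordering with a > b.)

Compute a lex Gröbner basis by Buchberger's algorithm.
f_1 = -3ab - 15, LT = ab.
f_2 = -4ab - 3a + b^2 - 36, LT = ab.
f_3 = -2b + 2, LT = b.

S(f_1,f_2): lcm = ab. S = -3/4a + 1/4b^2 - 4.
  leading term a: no divisor's leading term divides it; move -3/4a to the remainder.
  leading term b^2: subtract (-1/8b)·f_3 from 1/4b^2 - 4 → 1/4b - 4
  leading term b: subtract (-1/8)·f_3 from 1/4b - 4 → -15/4
  leading term 1: no divisor's leading term divides it; move -15/4 to the remainder.
  remainder -3/4a - 15/4 ≠ 0; add h_4 = -3/4a - 15/4 to the basis.

The other S-polynomials (S(f_1,f_3), S(f_2,f_3), S(f_1,h_4), S(f_2,h_4), S(f_3,h_4)) all reduce to 0 modulo the current basis, so we have a Gröbner basis.
Inter-reduce: drop elements whose leading term is divisible by another's, tail-reduce, and make monic.
Reduced Gröbner basis: {a + 5, b - 1}.

From the last basis element, b - 1 = 0, so b takes values in {1}. Each choice, substituted upward through the basis, yields the corresponding point(s) of the solution set.
  b = 1: the earlier basis element becomes a + 5 = 0, giving a = -5 — point (-5, 1).

{(-5, 1)}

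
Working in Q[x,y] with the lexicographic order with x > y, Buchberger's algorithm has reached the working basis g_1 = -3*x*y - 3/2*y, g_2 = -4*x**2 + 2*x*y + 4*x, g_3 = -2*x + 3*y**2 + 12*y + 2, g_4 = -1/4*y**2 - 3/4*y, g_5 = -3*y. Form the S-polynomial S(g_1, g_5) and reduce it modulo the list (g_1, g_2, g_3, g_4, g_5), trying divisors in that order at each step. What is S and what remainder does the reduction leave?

lcm(LM(g_1), LM(g_5)) = x*y.
S = (lcm/LT(g_1))·g_1 − (lcm/LT(g_5))·g_5 = 1/2*y.
Reduce S modulo (g_1, g_2, g_3, g_4, g_5) in that order:
  leading term y: subtract (-1/6)·g_5 from 1/2*y → 0
The remainder is 0, so this S-polynomial contributes no new basis element.

S(g_1, g_5) = 1/2*y; remainder on division = 0.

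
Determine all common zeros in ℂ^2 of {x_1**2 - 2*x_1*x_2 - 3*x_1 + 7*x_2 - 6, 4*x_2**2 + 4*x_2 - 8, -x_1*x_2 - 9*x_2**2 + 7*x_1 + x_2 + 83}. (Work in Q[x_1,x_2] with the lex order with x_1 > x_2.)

Compute a lex Gröbner basis by Buchberger's algorithm.
f_1 = x_1**2 - 2*x_1*x_2 - 3*x_1 + 7*x_2 - 6, LT = x_1**2.
f_2 = 4*x_2**2 + 4*x_2 - 8, LT = x_2**2.
f_3 = -x_1*x_2 + 7*x_1 - 9*x_2**2 + x_2 + 83, LT = x_1*x_2.

S(f_1,f_3): lcm = x_1**2*x_2. S = 7*x_1**2 - 11*x_1*x_2**2 - 2*x_1*x_2 + 83*x_1 + 7*x_2**2 - 6*x_2.
  leading term x_1**2: subtract (7)·f_1 from 7*x_1**2 - 11*x_1*x_2**2 - 2*x_1*x_2 + 83*x_1 + 7*x_2**2 - 6*x_2 → -11*x_1*x_2**2 + 12*x_1*x_2 + 104*x_1 + 7*x_2**2 - 55*x_2 + 42
  leading term x_1*x_2**2: subtract (-11/4*x_1)·f_2 from -11*x_1*x_2**2 + 12*x_1*x_2 + 104*x_1 + 7*x_2**2 - 55*x_2 + 42 → 23*x_1*x_2 + 82*x_1 + 7*x_2**2 - 55*x_2 + 42
  leading term x_1*x_2: subtract (-23)·f_3 from 23*x_1*x_2 + 82*x_1 + 7*x_2**2 - 55*x_2 + 42 → 243*x_1 - 200*x_2**2 - 32*x_2 + 1951
  leading term x_1: no divisor's leading term divides it; move 243*x_1 to the remainder.
  leading term x_2**2: subtract (-50)·f_2 from -200*x_2**2 - 32*x_2 + 1951 → 168*x_2 + 1551
  leading term x_2: no divisor's leading term divides it; move 168*x_2 to the remainder.
  leading term 1: no divisor's leading term divides it; move 1551 to the remainder.
  remainder 243*x_1 + 168*x_2 + 1551 ≠ 0; add h_4 = 243*x_1 + 168*x_2 + 1551 to the basis.

S(f_2,f_3): lcm = x_1*x_2**2. S = 8*x_1*x_2 - 2*x_1 - 9*x_2**3 + x_2**2 + 83*x_2.
  leading term x_1*x_2: subtract (-8)·f_3 from 8*x_1*x_2 - 2*x_1 - 9*x_2**3 + x_2**2 + 83*x_2 → 54*x_1 - 9*x_2**3 - 71*x_2**2 + 91*x_2 + 664
  leading term x_1: subtract (2/9)·h_4 from 54*x_1 - 9*x_2**3 - 71*x_2**2 + 91*x_2 + 664 → -9*x_2**3 - 71*x_2**2 + 161/3*x_2 + 958/3
  leading term x_2**3: subtract (-9/4*x_2)·f_2 from -9*x_2**3 - 71*x_2**2 + 161/3*x_2 + 958/3 → -62*x_2**2 + 107/3*x_2 + 958/3
  leading term x_2**2: subtract (-31/2)·f_2 from -62*x_2**2 + 107/3*x_2 + 958/3 → 293/3*x_2 + 586/3
  leading term x_2: no divisor's leading term divides it; move 293/3*x_2 to the remainder.
  leading term 1: no divisor's leading term divides it; move 586/3 to the remainder.
  remainder 293/3*x_2 + 586/3 ≠ 0; add h_5 = 293/3*x_2 + 586/3 to the basis.

The other S-polynomials (S(f_1,f_2), S(f_1,h_4), S(f_2,h_4), S(f_3,h_4), S(f_1,h_5), S(f_2,h_5), S(f_3,h_5), S(h_4,h_5)) all reduce to 0 modulo the current basis, so we have a Gröbner basis.
Inter-reduce: drop elements whose leading term is divisible by another's, tail-reduce, and make monic.
Reduced Gröbner basis: {x_1 + 5, x_2 + 2}.

A lex Gröbner basis eliminates variables successively. Here x_2 + 2 depends only on x_2, with roots {-2}; lifting each root through the earlier basis elements recovers the full solutions.
  x_2 = -2: the earlier basis element becomes x_1 + 5 = 0, giving x_1 = -5 — point (-5, -2).
Each listed point satisfies every original equation (direct substitution).
A lex Gröbner basis triangularizes the system, enabling back-substitution.

{(-5, -2)}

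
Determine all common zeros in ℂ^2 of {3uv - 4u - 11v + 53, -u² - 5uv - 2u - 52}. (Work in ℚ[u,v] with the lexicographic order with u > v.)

Compute a lex Gröbner basis by Buchberger's algorithm.
f_1 = 3uv - 4u - 11v + 53, LT = uv.
f_2 = -u² - 5uv - 2u - 52, LT = u².

S(f_1,f_2): lcm = u²v. S = -4/3u² - 5uv² - 17/3uv + 53/3u - 52v.
  reduce S modulo (f_1, f_2):
  remainder 115/9u - 55/3v² + 140/9v + 1525/9 ≠ 0; add h_3 = 115/9u - 55/3v² + 140/9v + 1525/9 to the basis.

S(f_1,h_3): lcm = uv. S = -4/3u + 33/23v³ - 28/23v² - 1168/69v + 53/3.
  reduce S modulo (f_1, f_2, h_3):
  remainder 33/23v³ - 72/23v² - 352/23v + 813/23 ≠ 0; add h_4 = 33/23v³ - 72/23v² - 352/23v + 813/23 to the basis.

The other S-polynomials (S(f_2,h_3), S(f_1,h_4), S(f_2,h_4), S(h_3,h_4)) all reduce to 0 modulo the current basis, so we have a Gröbner basis.
Inter-reduce: drop elements whose leading term is divisible by another's, tail-reduce, and make monic.
Reduced Gröbner basis: {u - 33/23v² + 28/23v + 305/23, v³ - 24/11v² - 32/3v + 271/11}.

A lex Gröbner basis eliminates variables successively. Here v³ - 24/11v² - 32/3v + 271/11 depends only on v, with roots {3, -9/22 + 23*sqrt(69)/66, -23*sqrt(69)/66 - 9/22}; lifting each root through the earlier basis elements recovers the full solutions.
  v = 3: the earlier basis element becomes u + 4 = 0, giving u = -4 — point (-4, 3).
  v = -9/22 + 23*sqrt(69)/66: the earlier basis element becomes u + 1/2 + 5*sqrt(69)/6 = 0, giving u = -5*sqrt(69)/6 - 1/2 — point (-5*sqrt(69)/6 - 1/2, -9/22 + 23*sqrt(69)/66).
  v = -23*sqrt(69)/66 - 9/22: the earlier basis element becomes u - 5*sqrt(69)/6 + 1/2 = 0, giving u = -1/2 + 5*sqrt(69)/6 — point (-1/2 + 5*sqrt(69)/6, -23*sqrt(69)/66 - 9/22).

{(-4, 3), (-5*sqrt(69)/6 - 1/2, -9/22 + 23*sqrt(69)/66), (-1/2 + 5*sqrt(69)/6, -23*sqrt(69)/66 - 9/22)}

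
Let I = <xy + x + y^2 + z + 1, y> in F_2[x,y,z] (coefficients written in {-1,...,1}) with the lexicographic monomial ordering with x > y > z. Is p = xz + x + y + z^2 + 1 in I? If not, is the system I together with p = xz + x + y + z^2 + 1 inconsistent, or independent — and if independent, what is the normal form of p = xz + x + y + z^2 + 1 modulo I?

xz + x + y + z^2 + 1 lies in I (it reduces to 0).

First compute the reduced Gröbner basis of I by Buchberger's algorithm.
f_1 = xy + x + y^2 + z + 1, LT = xy.
f_2 = y, LT = y.

S(f_1,f_2): lcm = xy. S = x + y^2 + z + 1.
  leading term x: no divisor's leading term divides it; move x to the remainder.
  leading term y^2: subtract (y)·f_2 from y^2 + z + 1 → z + 1
  leading term z: no divisor's leading term divides it; move z to the remainder.
  leading term 1: no divisor's leading term divides it; move 1 to the remainder.
  remainder x + z + 1 ≠ 0; add h_3 = x + z + 1 to the basis.

The other S-polynomials (S(f_1,h_3), S(f_2,h_3)) all reduce to 0 modulo the current basis, so we have a Gröbner basis.
Inter-reduce: drop elements whose leading term is divisible by another's, tail-reduce, and make monic.
Reduced Gröbner basis: {x + z + 1, y}.
Label its elements g_1 = x + z + 1, g_2 = y.

Reduce p = xz + x + y + z^2 + 1 modulo G:
  leading term xz: subtract (z)·g_1 from xz + x + y + z^2 + 1 → x + y + z + 1
  leading term x: subtract (1)·g_1 from x + y + z + 1 → y
  leading term y: subtract (1)·g_2 from y → 0
  normal form = 0.
Since the normal form is 0, p ∈ I.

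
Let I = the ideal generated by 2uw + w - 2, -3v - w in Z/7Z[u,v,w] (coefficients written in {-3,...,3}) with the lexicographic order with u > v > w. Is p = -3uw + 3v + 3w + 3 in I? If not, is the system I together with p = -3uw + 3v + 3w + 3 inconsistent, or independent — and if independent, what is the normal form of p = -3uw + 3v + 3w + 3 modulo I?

First compute the reduced Gröbner basis of I by Buchberger's algorithm.
f_1 = 2uw + w - 2, LT = uw.
f_2 = -3v - w, LT = v.

The S-polynomials (S(f_1,f_2)) all reduce to 0 modulo the current basis, so we have a Gröbner basis.
Inter-reduce: drop elements whose leading term is divisible by another's, tail-reduce, and make monic.
Reduced Gröbner basis: {uw - 3w - 1, v - 2w}.
Label its elements g_1 = uw - 3w - 1, g_2 = v - 2w.

Reduce p = -3uw + 3v + 3w + 3 modulo G:
  leading term uw: subtract (-3)·g_1 from -3uw + 3v + 3w + 3 → 3v + w
  leading term v: subtract (3)·g_2 from 3v + w → 0
  normal form = 0.
Since the normal form is 0, p ∈ I.

The remainder on division by a Gröbner basis is unique — it is the normal form.

-3uw + 3v + 3w + 3 lies in I (it reduces to 0).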